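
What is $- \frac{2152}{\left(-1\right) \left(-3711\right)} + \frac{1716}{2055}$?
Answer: $\frac{648572}{2542035} \approx 0.25514$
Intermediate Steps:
$- \frac{2152}{\left(-1\right) \left(-3711\right)} + \frac{1716}{2055} = - \frac{2152}{3711} + 1716 \cdot \frac{1}{2055} = \left(-2152\right) \frac{1}{3711} + \frac{572}{685} = - \frac{2152}{3711} + \frac{572}{685} = \frac{648572}{2542035}$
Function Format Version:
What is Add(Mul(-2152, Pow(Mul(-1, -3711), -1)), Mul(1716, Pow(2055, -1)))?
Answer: Rational(648572, 2542035) ≈ 0.25514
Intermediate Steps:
Add(Mul(-2152, Pow(Mul(-1, -3711), -1)), Mul(1716, Pow(2055, -1))) = Add(Mul(-2152, Pow(3711, -1)), Mul(1716, Rational(1, 2055))) = Add(Mul(-2152, Rational(1, 3711)), Rational(572, 685)) = Add(Rational(-2152, 3711), Rational(572, 685)) = Rational(648572, 2542035)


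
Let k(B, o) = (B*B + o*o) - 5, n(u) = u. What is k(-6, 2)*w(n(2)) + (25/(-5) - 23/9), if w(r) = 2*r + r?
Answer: 1822/9 ≈ 202.44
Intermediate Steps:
w(r) = 3*r
k(B, o) = -5 + B² + o² (k(B, o) = (B² + o²) - 5 = -5 + B² + o²)
k(-6, 2)*w(n(2)) + (25/(-5) - 23/9) = (-5 + (-6)² + 2²)*(3*2) + (25/(-5) - 23/9) = (-5 + 36 + 4)*6 + (25*(-⅕) - 23*⅑) = 35*6 + (-5 - 23/9) = 210 - 68/9 = 1822/9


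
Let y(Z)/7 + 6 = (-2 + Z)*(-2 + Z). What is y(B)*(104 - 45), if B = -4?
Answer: 12390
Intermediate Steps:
y(Z) = -42 + 7*(-2 + Z)**2 (y(Z) = -42 + 7*((-2 + Z)*(-2 + Z)) = -42 + 7*(-2 + Z)**2)
y(B)*(104 - 45) = (-42 + 7*(-2 - 4)**2)*(104 - 45) = (-42 + 7*(-6)**2)*59 = (-42 + 7*36)*59 = (-42 + 252)*59 = 210*59 = 12390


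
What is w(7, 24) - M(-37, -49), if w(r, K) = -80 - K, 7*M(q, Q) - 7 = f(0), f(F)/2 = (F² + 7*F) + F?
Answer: -105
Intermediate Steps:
f(F) = 2*F² + 16*F (f(F) = 2*((F² + 7*F) + F) = 2*(F² + 8*F) = 2*F² + 16*F)
M(q, Q) = 1 (M(q, Q) = 1 + (2*0*(8 + 0))/7 = 1 + (2*0*8)/7 = 1 + (⅐)*0 = 1 + 0 = 1)
w(7, 24) - M(-37, -49) = (-80 - 1*24) - 1*1 = (-80 - 24) - 1 = -104 - 1 = -105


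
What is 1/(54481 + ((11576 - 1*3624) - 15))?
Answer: 1/62418 ≈ 1.6021e-5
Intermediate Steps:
1/(54481 + ((11576 - 1*3624) - 15)) = 1/(54481 + ((11576 - 3624) - 15)) = 1/(54481 + (7952 - 15)) = 1/(54481 + 7937) = 1/62418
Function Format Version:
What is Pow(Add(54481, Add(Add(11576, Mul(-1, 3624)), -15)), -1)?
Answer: Rational(1, 62418) ≈ 1.6021e-5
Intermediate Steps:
Pow(Add(54481, Add(Add(11576, Mul(-1, 3624)), -15)), -1) = Pow(Add(54481, Add(Add(11576, -3624), -15)), -1) = Pow(Add(54481, Add(7952, -15)), -1) = Pow(Add(54481, 7937), -1) = Pow(62418, -1) = Rational(1, 62418)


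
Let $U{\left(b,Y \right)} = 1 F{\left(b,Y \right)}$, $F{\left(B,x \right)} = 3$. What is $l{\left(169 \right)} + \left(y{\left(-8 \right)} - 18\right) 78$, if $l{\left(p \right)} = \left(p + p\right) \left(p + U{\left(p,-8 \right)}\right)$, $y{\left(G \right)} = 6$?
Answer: $57200$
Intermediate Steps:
$U{\left(b,Y \right)} = 3$ ($U{\left(b,Y \right)} = 1 \cdot 3 = 3$)
$l{\left(p \right)} = 2 p \left(3 + p\right)$ ($l{\left(p \right)} = \left(p + p\right) \left(p + 3\right) = 2 p \left(3 + p\right)$)
$l{\left(169 \right)} + \left(y{\left(-8 \right)} - 18\right) 78 = 2 \cdot 169 \left(3 + 169\right) + \left(6 - 18\right) 78 = 2 \cdot 169 \cdot 172 - 936 = 58136 - 936 = 57200$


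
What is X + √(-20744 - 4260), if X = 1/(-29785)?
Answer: -1/29785 + 2*I*√6251 ≈ -3.3574e-5 + 158.13*I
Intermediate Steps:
X = -1/29785 ≈ -3.3574e-5
X + √(-20744 - 4260) = -1/29785 + √(-20744 - 4260) = -1/29785 + √(-25004) = -1/29785 + 2*I*√6251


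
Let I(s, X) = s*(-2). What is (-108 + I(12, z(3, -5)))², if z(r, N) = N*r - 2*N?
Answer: 17424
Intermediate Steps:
z(r, N) = -2*N + N*r
I(s, X) = -2*s
(-108 + I(12, z(3, -5)))² = (-108 - 2*12)² = (-108 - 24)² = (-132)² = 17424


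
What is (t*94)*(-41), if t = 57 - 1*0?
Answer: -219678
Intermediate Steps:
t = 57 (t = 57 + 0 = 57)
(t*94)*(-41) = (57*94)*(-41) = 5358*(-41) = -219678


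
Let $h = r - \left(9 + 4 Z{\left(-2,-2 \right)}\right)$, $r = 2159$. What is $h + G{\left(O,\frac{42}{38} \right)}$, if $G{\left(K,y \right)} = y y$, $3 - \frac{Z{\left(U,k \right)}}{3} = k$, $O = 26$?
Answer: $\frac{754931}{361} \approx 2091.2$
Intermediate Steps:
$Z{\left(U,k \right)} = 9 - 3 k$
$h = 2090$ ($h = 2159 - \left(9 + 4 \left(9 - -6\right)\right) = 2159 - \left(9 + 4 \left(9 + 6\right)\right) = 2159 - 69 = 2090$)
$G{\left(K,y \right)} = y^{2}$
$h + G{\left(O,\frac{42}{38} \right)} = 2090 + \left(\frac{42}{38}\right)^{2} = 2090 + \left(42 \cdot \frac{1}{38}\right)^{2} = 2090 + \left(\frac{21}{19}\right)^{2} = 2090 + \frac{441}{361} = \frac{754931}{361}$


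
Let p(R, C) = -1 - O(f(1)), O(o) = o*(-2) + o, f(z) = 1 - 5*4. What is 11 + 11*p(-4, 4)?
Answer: -209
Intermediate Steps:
f(z) = -19 (f(z) = 1 - 20 = -19)
O(o) = -o (O(o) = -2*o + o = -o)
p(R, C) = -20 (p(R, C) = -1 - (-1)*(-19) = -1 - 1*19 = -1 - 19 = -20)
11 + 11*p(-4, 4) = 11 + 11*(-20) = 11 - 220 = -209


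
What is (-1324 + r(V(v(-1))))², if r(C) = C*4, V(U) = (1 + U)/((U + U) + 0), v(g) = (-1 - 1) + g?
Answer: 15745024/9 ≈ 1.7494e+6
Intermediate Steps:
v(g) = -2 + g
V(U) = (1 + U)/(2*U) (V(U) = (1 + U)/(2*U + 0) = (1 + U)/((2*U)) = (1 + U)*(1/(2*U)) = (1 + U)/(2*U))
r(C) = 4*C
(-1324 + r(V(v(-1))))² = (-1324 + 4*((1 + (-2 - 1))/(2*(-2 - 1))))² = (-1324 + 4*((½)*(1 - 3)/(-3)))² = (-1324 + 4*((½)*(-⅓)*(-2)))² = (-1324 + 4*(⅓))² = (-1324 + 4/3)² = (-3968/3)² = 15745024/9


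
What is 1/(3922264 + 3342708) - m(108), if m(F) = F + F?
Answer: -1569233951/7264972 ≈ -216.00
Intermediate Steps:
m(F) = 2*F
1/(3922264 + 3342708) - m(108) = 1/(3922264 + 3342708) - 2*108 = 1/7264972 - 1*216 = 1/7264972 - 216 = -1569233951/7264972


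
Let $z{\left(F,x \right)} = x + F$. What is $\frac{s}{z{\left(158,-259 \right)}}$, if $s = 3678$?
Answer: $- \frac{3678}{101} \approx -36.416$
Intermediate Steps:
$z{\left(F,x \right)} = F + x$
$\frac{s}{z{\left(158,-259 \right)}} = \frac{3678}{158 - 259} = \frac{3678}{-101} = 3678 \left(- \frac{1}{101}\right) = - \frac{3678}{101}$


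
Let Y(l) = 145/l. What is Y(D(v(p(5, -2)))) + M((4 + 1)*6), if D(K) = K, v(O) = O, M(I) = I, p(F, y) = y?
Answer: -85/2 ≈ -42.500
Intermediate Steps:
Y(D(v(p(5, -2)))) + M((4 + 1)*6) = 145/(-2) + (4 + 1)*6 = 145*(-½) + 5*6 = -145/2 + 30 = -85/2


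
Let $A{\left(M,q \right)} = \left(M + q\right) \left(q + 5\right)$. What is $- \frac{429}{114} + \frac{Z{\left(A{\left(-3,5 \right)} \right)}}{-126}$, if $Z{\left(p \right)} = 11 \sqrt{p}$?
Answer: $- \frac{143}{38} - \frac{11 \sqrt{5}}{63} \approx -4.1536$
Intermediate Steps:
$A{\left(M,q \right)} = \left(5 + q\right) \left(M + q\right)$ ($A{\left(M,q \right)} = \left(M + q\right) \left(5 + q\right) = \left(5 + q\right) \left(M + q\right)$)
$- \frac{429}{114} + \frac{Z{\left(A{\left(-3,5 \right)} \right)}}{-126} = - \frac{429}{114} + \frac{11 \sqrt{5^{2} + 5 \left(-3\right) + 5 \cdot 5 - 15}}{-126} = \left(-429\right) \frac{1}{114} + 11 \sqrt{25 - 15 + 25 - 15} \left(- \frac{1}{126}\right) = - \frac{143}{38} + 11 \sqrt{20} \left(- \frac{1}{126}\right) = - \frac{143}{38} + 11 \cdot 2 \sqrt{5} \left(- \frac{1}{126}\right) = - \frac{143}{38} + 22 \sqrt{5} \left(- \frac{1}{126}\right) = - \frac{143}{38} - \frac{11 \sqrt{5}}{63}$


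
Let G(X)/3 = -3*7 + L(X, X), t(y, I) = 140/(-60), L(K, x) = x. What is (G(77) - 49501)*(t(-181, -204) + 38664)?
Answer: -5721888005/3 ≈ -1.9073e+9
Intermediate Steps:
t(y, I) = -7/3 (t(y, I) = 140*(-1/60) = -7/3)
G(X) = -63 + 3*X (G(X) = 3*(-3*7 + X) = 3*(-21 + X) = -63 + 3*X)
(G(77) - 49501)*(t(-181, -204) + 38664) = ((-63 + 3*77) - 49501)*(-7/3 + 38664) = ((-63 + 231) - 49501)*(115985/3) = (168 - 49501)*(115985/3) = -49333*115985/3 = -5721888005/3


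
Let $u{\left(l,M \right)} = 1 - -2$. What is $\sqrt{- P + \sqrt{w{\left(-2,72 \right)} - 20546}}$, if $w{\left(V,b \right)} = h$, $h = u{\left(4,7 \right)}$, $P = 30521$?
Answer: $\sqrt{-30521 + i \sqrt{20543}} \approx 0.4102 + 174.7 i$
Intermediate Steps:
$u{\left(l,M \right)} = 3$ ($u{\left(l,M \right)} = 1 + 2 = 3$)
$h = 3$
$w{\left(V,b \right)} = 3$
$\sqrt{- P + \sqrt{w{\left(-2,72 \right)} - 20546}} = \sqrt{\left(-1\right) 30521 + \sqrt{3 - 20546}} = \sqrt{-30521 + \sqrt{-20543}} = \sqrt{-30521 + i \sqrt{20543}}$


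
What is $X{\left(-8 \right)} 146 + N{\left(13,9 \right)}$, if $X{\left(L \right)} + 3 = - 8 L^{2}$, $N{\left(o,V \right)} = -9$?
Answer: $-75199$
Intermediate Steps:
$X{\left(L \right)} = -3 - 8 L^{2}$
$X{\left(-8 \right)} 146 + N{\left(13,9 \right)} = \left(-3 - 8 \left(-8\right)^{2}\right) 146 - 9 = \left(-3 - 512\right) 146 - 9 = \left(-515\right) 146 - 9 = -75190 - 9 = -75199$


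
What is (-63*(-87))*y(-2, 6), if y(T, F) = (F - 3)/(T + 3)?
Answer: 16443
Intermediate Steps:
y(T, F) = (-3 + F)/(3 + T)
(-63*(-87))*y(-2, 6) = (-63*(-87))*((-3 + 6)/(3 - 2)) = 5481*(3/1) = 5481*(1*3) = 5481*3 = 16443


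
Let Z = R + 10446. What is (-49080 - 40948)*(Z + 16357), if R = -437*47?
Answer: -563935392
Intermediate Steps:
R = -20539
Z = -10093 (Z = -20539 + 10446 = -10093)
(-49080 - 40948)*(Z + 16357) = (-49080 - 40948)*(-10093 + 16357) = -90028*6264 = -563935392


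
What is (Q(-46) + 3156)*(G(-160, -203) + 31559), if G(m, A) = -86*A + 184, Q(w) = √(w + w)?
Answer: 155278356 + 98402*I*√23 ≈ 1.5528e+8 + 4.7192e+5*I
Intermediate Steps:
Q(w) = √2*√w (Q(w) = √(2*w) = √2*√w)
G(m, A) = 184 - 86*A
(Q(-46) + 3156)*(G(-160, -203) + 31559) = (√2*√(-46) + 3156)*((184 - 86*(-203)) + 31559) = (√2*(I*√46) + 3156)*((184 + 17458) + 31559) = (2*I*√23 + 3156)*(17642 + 31559) = (3156 + 2*I*√23)*49201 = 155278356 + 98402*I*√23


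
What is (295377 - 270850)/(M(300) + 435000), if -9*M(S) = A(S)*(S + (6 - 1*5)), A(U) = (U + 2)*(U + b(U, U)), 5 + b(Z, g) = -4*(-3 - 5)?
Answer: -73581/8603318 ≈ -0.0085526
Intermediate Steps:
b(Z, g) = 27 (b(Z, g) = -5 - 4*(-3 - 5) = -5 - 4*(-8) = -5 + 32 = 27)
A(U) = (2 + U)*(27 + U) (A(U) = (U + 2)*(U + 27) = (2 + U)*(27 + U))
M(S) = -(1 + S)*(54 + S**2 + 29*S)/9 (M(S) = -(54 + S**2 + 29*S)*(S + (6 - 1*5))/9 = -(54 + S**2 + 29*S)*(S + (6 - 5))/9 = -(54 + S**2 + 29*S)*(S + 1)/9 = -(54 + S**2 + 29*S)*(1 + S)/9 = -(1 + S)*(54 + S**2 + 29*S)/9)
(295377 - 270850)/(M(300) + 435000) = (295377 - 270850)/(-(1 + 300)*(54 + 300**2 + 29*300)/9 + 435000) = 24527/(-1/9*301*(54 + 90000 + 8700) + 435000) = 24527/(-1/9*301*98754 + 435000) = 24527/(-9908318/3 + 435000) = 24527/(-8603318/3) = 24527*(-3/8603318) = -73581/8603318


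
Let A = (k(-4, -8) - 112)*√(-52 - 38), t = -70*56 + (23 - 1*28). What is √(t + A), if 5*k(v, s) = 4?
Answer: √(-98125 - 8340*I*√10)/5 ≈ 8.3456 - 63.203*I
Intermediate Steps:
k(v, s) = ⅘ (k(v, s) = (⅕)*4 = ⅘)
t = -3925 (t = -3920 + (23 - 28) = -3920 - 5 = -3925)
A = -1668*I*√10/5 (A = (⅘ - 112)*√(-52 - 38) = -1668*I*√10/5 ≈ -1054.9*I)
√(t + A) = √(-3925 - 1668*I*√10/5)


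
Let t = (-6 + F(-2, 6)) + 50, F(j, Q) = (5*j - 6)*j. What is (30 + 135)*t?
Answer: 12540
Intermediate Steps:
F(j, Q) = j*(-6 + 5*j) (F(j, Q) = (-6 + 5*j)*j = j*(-6 + 5*j))
t = 76 (t = (-6 - 2*(-6 + 5*(-2))) + 50 = (-6 - 2*(-6 - 10)) + 50 = (-6 - 2*(-16)) + 50 = (-6 + 32) + 50 = 26 + 50 = 76)
(30 + 135)*t = (30 + 135)*76 = 165*76 = 12540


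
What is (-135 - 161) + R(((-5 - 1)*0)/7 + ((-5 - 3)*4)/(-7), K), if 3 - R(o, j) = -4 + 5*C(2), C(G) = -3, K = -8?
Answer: -274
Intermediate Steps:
R(o, j) = 22 (R(o, j) = 3 - (-4 + 5*(-3)) = 3 - (-4 - 15) = 3 - 1*(-19) = 3 + 19 = 22)
(-135 - 161) + R(((-5 - 1)*0)/7 + ((-5 - 3)*4)/(-7), K) = (-135 - 161) + 22 = -296 + 22 = -274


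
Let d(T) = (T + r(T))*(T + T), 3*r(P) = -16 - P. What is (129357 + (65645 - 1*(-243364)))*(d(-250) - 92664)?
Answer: -2921271024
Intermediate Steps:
r(P) = -16/3 - P/3 (r(P) = (-16 - P)/3 = -16/3 - P/3)
d(T) = 2*T*(-16/3 + 2*T/3) (d(T) = (T + (-16/3 - T/3))*(T + T) = (-16/3 + 2*T/3)*(2*T) = 2*T*(-16/3 + 2*T/3))
(129357 + (65645 - 1*(-243364)))*(d(-250) - 92664) = (129357 + (65645 - 1*(-243364)))*((4/3)*(-250)*(-8 - 250) - 92664) = (129357 + (65645 + 243364))*((4/3)*(-250)*(-258) - 92664) = (129357 + 309009)*(86000 - 92664) = 438366*(-6664) = -2921271024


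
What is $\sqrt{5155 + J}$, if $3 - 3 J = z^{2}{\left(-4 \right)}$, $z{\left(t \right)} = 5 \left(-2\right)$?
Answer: $\frac{2 \sqrt{11526}}{3} \approx 71.573$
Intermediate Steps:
$z{\left(t \right)} = -10$
$J = - \frac{97}{3}$ ($J = 1 - \frac{\left(-10\right)^{2}}{3} = 1 - \frac{100}{3} = - \frac{97}{3} \approx -32.333$)
$\sqrt{5155 + J} = \sqrt{5155 - \frac{97}{3}} = \sqrt{\frac{15368}{3}} = \frac{2 \sqrt{11526}}{3}$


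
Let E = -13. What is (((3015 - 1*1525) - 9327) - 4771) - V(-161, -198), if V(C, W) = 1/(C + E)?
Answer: -2193791/174 ≈ -12608.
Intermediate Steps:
V(C, W) = 1/(-13 + C) (V(C, W) = 1/(C - 13) = 1/(-13 + C))
(((3015 - 1*1525) - 9327) - 4771) - V(-161, -198) = (((3015 - 1*1525) - 9327) - 4771) - 1/(-13 - 161) = (((3015 - 1525) - 9327) - 4771) - 1/(-174) = ((1490 - 9327) - 4771) - 1*(-1/174) = (-7837 - 4771) + 1/174 = -12608 + 1/174 = -2193791/174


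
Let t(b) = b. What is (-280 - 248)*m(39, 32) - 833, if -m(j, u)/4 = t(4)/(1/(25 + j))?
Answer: 539839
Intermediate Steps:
m(j, u) = -400 - 16*j (m(j, u) = -16/(1/(25 + j)) = -16*(25 + j) = -4*(100 + 4*j) = -400 - 16*j)
(-280 - 248)*m(39, 32) - 833 = (-280 - 248)*(-400 - 16*39) - 833 = -528*(-400 - 624) - 833 = -528*(-1024) - 833 = 540672 - 833 = 539839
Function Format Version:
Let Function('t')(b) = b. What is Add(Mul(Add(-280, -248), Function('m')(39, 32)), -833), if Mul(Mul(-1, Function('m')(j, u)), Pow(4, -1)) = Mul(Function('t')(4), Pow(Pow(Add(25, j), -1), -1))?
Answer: 539839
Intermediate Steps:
Function('m')(j, u) = Add(-400, Mul(-16, j)) (Function('m')(j, u) = Mul(-4, Mul(4, Pow(Pow(Add(25, j), -1), -1))) = Mul(-4, Mul(4, Add(25, j))) = Mul(-4, Add(100, Mul(4, j))) = Add(-400, Mul(-16, j)))
Add(Mul(Add(-280, -248), Function('m')(39, 32)), -833) = Add(Mul(Add(-280, -248), Add(-400, Mul(-16, 39))), -833) = Add(Mul(-528, Add(-400, -624)), -833) = Add(Mul(-528, -1024), -833) = Add(540672, -833) = 539839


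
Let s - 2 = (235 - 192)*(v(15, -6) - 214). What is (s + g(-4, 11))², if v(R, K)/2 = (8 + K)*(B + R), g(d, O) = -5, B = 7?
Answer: 29387241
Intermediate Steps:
v(R, K) = 2*(7 + R)*(8 + K) (v(R, K) = 2*((8 + K)*(7 + R)) = 2*((7 + R)*(8 + K)) = 2*(7 + R)*(8 + K))
s = -5416 (s = 2 + (235 - 192)*((112 + 14*(-6) + 16*15 + 2*(-6)*15) - 214) = 2 + 43*((112 - 84 + 240 - 180) - 214) = 2 + 43*(88 - 214) = 2 + 43*(-126) = 2 - 5418 = -5416)
(s + g(-4, 11))² = (-5416 - 5)² = (-5421)² = 29387241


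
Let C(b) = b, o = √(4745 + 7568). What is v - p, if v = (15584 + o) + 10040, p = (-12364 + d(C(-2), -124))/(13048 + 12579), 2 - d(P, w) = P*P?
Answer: 656678614/25627 + √12313 ≈ 25735.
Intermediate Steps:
o = √12313 ≈ 110.96
d(P, w) = 2 - P² (d(P, w) = 2 - P*P = 2 - P²)
p = -12366/25627 (p = (-12364 + (2 - 1*(-2)²))/(13048 + 12579) = (-12364 + (2 - 1*4))/25627 = (-12364 + (2 - 4))*(1/25627) = (-12364 - 2)*(1/25627) = -12366*1/25627 = -12366/25627 ≈ -0.48254)
v = 25624 + √12313 (v = (15584 + √12313) + 10040 = 25624 + √12313 ≈ 25735.)
v - p = (25624 + √12313) - 1*(-12366/25627) = (25624 + √12313) + 12366/25627 = 656678614/25627 + √12313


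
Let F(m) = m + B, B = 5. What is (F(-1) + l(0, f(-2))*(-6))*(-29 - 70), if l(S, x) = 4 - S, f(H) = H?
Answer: 1980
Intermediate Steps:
F(m) = 5 + m (F(m) = m + 5 = 5 + m)
(F(-1) + l(0, f(-2))*(-6))*(-29 - 70) = ((5 - 1) + (4 - 1*0)*(-6))*(-29 - 70) = (4 + (4 + 0)*(-6))*(-99) = (4 + 4*(-6))*(-99) = (4 - 24)*(-99) = -20*(-99) = 1980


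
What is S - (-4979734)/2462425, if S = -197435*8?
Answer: -3889346059266/2462425 ≈ -1.5795e+6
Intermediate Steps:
S = -1579480
S - (-4979734)/2462425 = -1579480 - (-4979734)/2462425 = -1579480 - 1*(-4979734/2462425) = -1579480 + 4979734/2462425 = -3889346059266/2462425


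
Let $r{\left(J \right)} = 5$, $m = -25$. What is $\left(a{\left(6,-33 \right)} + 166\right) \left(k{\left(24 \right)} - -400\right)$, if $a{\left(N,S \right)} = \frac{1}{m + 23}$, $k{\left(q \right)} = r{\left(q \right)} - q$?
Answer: $\frac{126111}{2} \approx 63056.0$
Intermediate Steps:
$k{\left(q \right)} = 5 - q$
$a{\left(N,S \right)} = - \frac{1}{2}$ ($a{\left(N,S \right)} = \frac{1}{-25 + 23} = \frac{1}{-2} = - \frac{1}{2}$)
$\left(a{\left(6,-33 \right)} + 166\right) \left(k{\left(24 \right)} - -400\right) = \left(- \frac{1}{2} + 166\right) \left(\left(5 - 24\right) - -400\right) = \frac{331 \left(\left(5 - 24\right) + 400\right)}{2} = \frac{331 \left(-19 + 400\right)}{2} = \frac{331}{2} \cdot 381 = \frac{126111}{2}$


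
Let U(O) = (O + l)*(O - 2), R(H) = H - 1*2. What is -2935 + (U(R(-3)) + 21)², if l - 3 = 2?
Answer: -2494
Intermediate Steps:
l = 5 (l = 3 + 2 = 5)
R(H) = -2 + H (R(H) = H - 2 = -2 + H)
U(O) = (-2 + O)*(5 + O) (U(O) = (O + 5)*(O - 2) = (5 + O)*(-2 + O) = (-2 + O)*(5 + O))
-2935 + (U(R(-3)) + 21)² = -2935 + ((-10 + (-2 - 3)² + 3*(-2 - 3)) + 21)² = -2935 + ((-10 + (-5)² + 3*(-5)) + 21)² = -2935 + ((-10 + 25 - 15) + 21)² = -2935 + (0 + 21)² = -2935 + 21² = -2935 + 441 = -2494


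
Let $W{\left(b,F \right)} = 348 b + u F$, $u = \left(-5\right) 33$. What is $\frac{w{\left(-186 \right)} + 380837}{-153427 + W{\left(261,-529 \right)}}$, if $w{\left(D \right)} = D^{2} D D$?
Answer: $\frac{1197264053}{24686} \approx 48500.0$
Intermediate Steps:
$u = -165$
$W{\left(b,F \right)} = - 165 F + 348 b$ ($W{\left(b,F \right)} = 348 b - 165 F = - 165 F + 348 b$)
$w{\left(D \right)} = D^{4}$ ($w{\left(D \right)} = D^{3} D = D^{4}$)
$\frac{w{\left(-186 \right)} + 380837}{-153427 + W{\left(261,-529 \right)}} = \frac{\left(-186\right)^{4} + 380837}{-153427 + \left(\left(-165\right) \left(-529\right) + 348 \cdot 261\right)} = \frac{1196883216 + 380837}{-153427 + \left(87285 + 90828\right)} = \frac{1197264053}{-153427 + 178113} = \frac{1197264053}{24686}$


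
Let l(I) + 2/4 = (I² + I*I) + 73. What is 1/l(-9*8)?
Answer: 2/20881 ≈ 9.5781e-5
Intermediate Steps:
l(I) = 145/2 + 2*I² (l(I) = -½ + ((I² + I*I) + 73) = -½ + ((I² + I²) + 73) = -½ + (2*I² + 73) = -½ + (73 + 2*I²) = 145/2 + 2*I²)
1/l(-9*8) = 1/(145/2 + 2*(-9*8)²) = 1/(145/2 + 2*(-72)²) = 1/(145/2 + 2*5184) = 1/(145/2 + 10368) = 1/(20881/2) = 2/20881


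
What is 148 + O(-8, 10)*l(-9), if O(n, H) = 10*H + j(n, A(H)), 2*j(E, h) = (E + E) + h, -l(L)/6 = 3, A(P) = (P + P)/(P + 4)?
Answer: -10646/7 ≈ -1520.9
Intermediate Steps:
A(P) = 2*P/(4 + P) (A(P) = (2*P)/(4 + P) = 2*P/(4 + P))
l(L) = -18 (l(L) = -6*3 = -18)
j(E, h) = E + h/2 (j(E, h) = ((E + E) + h)/2 = (2*E + h)/2 = (h + 2*E)/2 = E + h/2)
O(n, H) = n + 10*H + H/(4 + H) (O(n, H) = 10*H + (n + (2*H/(4 + H))/2) = 10*H + (n + H/(4 + H)) = n + 10*H + H/(4 + H))
148 + O(-8, 10)*l(-9) = 148 + ((10 + (4 + 10)*(-8 + 10*10))/(4 + 10))*(-18) = 148 + ((10 + 14*(-8 + 100))/14)*(-18) = 148 + ((10 + 14*92)/14)*(-18) = 148 + ((10 + 1288)/14)*(-18) = 148 + ((1/14)*1298)*(-18) = 148 + (649/7)*(-18) = 148 - 11682/7 = -10646/7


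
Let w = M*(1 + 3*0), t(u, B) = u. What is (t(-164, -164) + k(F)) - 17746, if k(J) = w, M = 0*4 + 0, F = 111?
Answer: -17910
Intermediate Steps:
M = 0 (M = 0 + 0 = 0)
w = 0 (w = 0*(1 + 3*0) = 0*(1 + 0) = 0*1 = 0)
k(J) = 0
(t(-164, -164) + k(F)) - 17746 = (-164 + 0) - 17746 = -164 - 17746 = -17910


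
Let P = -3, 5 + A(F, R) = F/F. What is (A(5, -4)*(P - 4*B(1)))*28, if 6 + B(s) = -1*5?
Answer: -4592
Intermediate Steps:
A(F, R) = -4 (A(F, R) = -5 + F/F = -5 + 1 = -4)
B(s) = -11 (B(s) = -6 - 1*5 = -6 - 5 = -11)
(A(5, -4)*(P - 4*B(1)))*28 = -4*(-3 - 4*(-11))*28 = -4*(-3 + 44)*28 = -4*41*28 = -164*28 = -4592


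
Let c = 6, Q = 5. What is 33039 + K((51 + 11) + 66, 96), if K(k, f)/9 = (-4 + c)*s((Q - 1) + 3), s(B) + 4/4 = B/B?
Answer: 33039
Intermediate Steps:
s(B) = 0 (s(B) = -1 + B/B = -1 + 1 = 0)
K(k, f) = 0 (K(k, f) = 9*((-4 + 6)*0) = 9*(2*0) = 9*0 = 0)
33039 + K((51 + 11) + 66, 96) = 33039 + 0 = 33039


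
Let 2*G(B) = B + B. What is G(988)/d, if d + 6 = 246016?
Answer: 494/123005 ≈ 0.0040161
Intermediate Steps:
d = 246010 (d = -6 + 246016 = 246010)
G(B) = B (G(B) = (B + B)/2 = (2*B)/2 = B)
G(988)/d = 988/246010 = 988*(1/246010) = 494/123005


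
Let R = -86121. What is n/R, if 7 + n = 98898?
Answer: -98891/86121 ≈ -1.1483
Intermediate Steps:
n = 98891 (n = -7 + 98898 = 98891)
n/R = 98891/(-86121) = 98891*(-1/86121) = -98891/86121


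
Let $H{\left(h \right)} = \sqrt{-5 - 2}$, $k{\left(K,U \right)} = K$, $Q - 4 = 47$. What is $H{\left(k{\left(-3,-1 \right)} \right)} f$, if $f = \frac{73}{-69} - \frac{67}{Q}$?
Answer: $- \frac{2782 i \sqrt{7}}{1173} \approx - 6.2749 i$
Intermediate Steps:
$Q = 51$ ($Q = 4 + 47 = 51$)
$H{\left(h \right)} = i \sqrt{7}$ ($H{\left(h \right)} = \sqrt{-7} = i \sqrt{7}$)
$f = - \frac{2782}{1173}$ ($f = \frac{73}{-69} - \frac{67}{51} = 73 \left(- \frac{1}{69}\right) - \frac{67}{51} = - \frac{73}{69} - \frac{67}{51} = - \frac{2782}{1173} \approx -2.3717$)
$H{\left(k{\left(-3,-1 \right)} \right)} f = i \sqrt{7} \left(- \frac{2782}{1173}\right) = - \frac{2782 i \sqrt{7}}{1173}$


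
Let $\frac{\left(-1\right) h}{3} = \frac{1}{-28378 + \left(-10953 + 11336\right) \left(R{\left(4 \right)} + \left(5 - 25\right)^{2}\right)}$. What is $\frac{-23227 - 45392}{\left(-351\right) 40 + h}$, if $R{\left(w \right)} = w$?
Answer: $\frac{2890095042}{591336721} \approx 4.8874$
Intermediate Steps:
$h = - \frac{1}{42118}$ ($h = - \frac{3}{-28378 + \left(-10953 + 11336\right) \left(4 + \left(5 - 25\right)^{2}\right)} = - \frac{3}{-28378 + 383 \left(4 + \left(-20\right)^{2}\right)} = - \frac{3}{-28378 + 383 \left(4 + 400\right)} = - \frac{3}{-28378 + 383 \cdot 404} = - \frac{3}{-28378 + 154732} = - \frac{3}{126354} = \left(-3\right) \frac{1}{126354} = - \frac{1}{42118} \approx -2.3743 \cdot 10^{-5}$)
$\frac{-23227 - 45392}{\left(-351\right) 40 + h} = \frac{-23227 - 45392}{\left(-351\right) 40 - \frac{1}{42118}} = - \frac{68619}{-14040 - \frac{1}{42118}} = - \frac{68619}{- \frac{591336721}{42118}} = \left(-68619\right) \left(- \frac{42118}{591336721}\right) = \frac{2890095042}{591336721}$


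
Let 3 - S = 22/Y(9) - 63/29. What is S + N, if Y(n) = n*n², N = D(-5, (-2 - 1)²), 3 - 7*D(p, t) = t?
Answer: 634138/147987 ≈ 4.2851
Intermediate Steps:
D(p, t) = 3/7 - t/7
N = -6/7 (N = 3/7 - (-2 - 1)²/7 = 3/7 - ⅐*(-3)² = 3/7 - ⅐*9 = 3/7 - 9/7 = -6/7 ≈ -0.85714)
Y(n) = n³
S = 108712/21141 (S = 3 - (22/(9³) - 63/29) = 3 - (22/729 - 63*1/29) = 3 - (22*(1/729) - 63/29) = 3 - (22/729 - 63/29) = 3 - 1*(-45289/21141) = 3 + 45289/21141 = 108712/21141 ≈ 5.1422)
S + N = 108712/21141 - 6/7 = 634138/147987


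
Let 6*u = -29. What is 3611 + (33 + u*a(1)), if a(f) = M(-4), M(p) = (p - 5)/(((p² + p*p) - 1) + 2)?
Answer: 80197/22 ≈ 3645.3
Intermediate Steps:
u = -29/6 (u = (⅙)*(-29) = -29/6 ≈ -4.8333)
M(p) = (-5 + p)/(1 + 2*p²) (M(p) = (-5 + p)/(((p² + p²) - 1) + 2) = (-5 + p)/((2*p² - 1) + 2) = (-5 + p)/((-1 + 2*p²) + 2) = (-5 + p)/(1 + 2*p²))
a(f) = -3/11 (a(f) = (-5 - 4)/(1 + 2*(-4)²) = -9/(1 + 2*16) = -9/(1 + 32) = -9/33 = (1/33)*(-9) = -3/11)
3611 + (33 + u*a(1)) = 3611 + (33 - 29/6*(-3/11)) = 3611 + (33 + 29/22) = 3611 + 755/22 = 80197/22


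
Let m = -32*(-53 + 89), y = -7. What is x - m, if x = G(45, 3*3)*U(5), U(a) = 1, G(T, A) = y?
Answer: 1145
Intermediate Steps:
G(T, A) = -7
m = -1152 (m = -32*36 = -1152)
x = -7 (x = -7*1 = -7)
x - m = -7 - 1*(-1152) = -7 + 1152 = 1145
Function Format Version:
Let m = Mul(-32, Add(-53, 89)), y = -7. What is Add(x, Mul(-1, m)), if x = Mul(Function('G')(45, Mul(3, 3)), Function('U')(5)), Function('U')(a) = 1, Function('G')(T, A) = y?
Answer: 1145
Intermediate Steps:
Function('G')(T, A) = -7
m = -1152 (m = Mul(-32, 36) = -1152)
x = -7 (x = Mul(-7, 1) = -7)
Add(x, Mul(-1, m)) = Add(-7, Mul(-1, -1152)) = Add(-7, 1152) = 1145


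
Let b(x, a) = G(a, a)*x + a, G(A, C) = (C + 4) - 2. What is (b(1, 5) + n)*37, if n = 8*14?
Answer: 4588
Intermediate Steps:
n = 112
G(A, C) = 2 + C (G(A, C) = (4 + C) - 2 = 2 + C)
b(x, a) = a + x*(2 + a) (b(x, a) = (2 + a)*x + a = x*(2 + a) + a = a + x*(2 + a))
(b(1, 5) + n)*37 = ((5 + 1*(2 + 5)) + 112)*37 = ((5 + 1*7) + 112)*37 = ((5 + 7) + 112)*37 = (12 + 112)*37 = 124*37 = 4588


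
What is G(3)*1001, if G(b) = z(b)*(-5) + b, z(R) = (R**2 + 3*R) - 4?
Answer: -67067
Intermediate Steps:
z(R) = -4 + R**2 + 3*R
G(b) = 20 - 14*b - 5*b**2 (G(b) = (-4 + b**2 + 3*b)*(-5) + b = (20 - 15*b - 5*b**2) + b = 20 - 14*b - 5*b**2)
G(3)*1001 = (20 - 14*3 - 5*3**2)*1001 = (20 - 42 - 5*9)*1001 = (20 - 42 - 45)*1001 = -67*1001 = -67067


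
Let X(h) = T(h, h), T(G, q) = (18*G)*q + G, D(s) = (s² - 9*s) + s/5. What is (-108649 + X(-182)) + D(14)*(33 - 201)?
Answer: 2375853/5 ≈ 4.7517e+5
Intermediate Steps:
D(s) = s² - 44*s/5 (D(s) = (s² - 9*s) + s*(⅕) = (s² - 9*s) + s/5 = s² - 44*s/5)
T(G, q) = G + 18*G*q (T(G, q) = 18*G*q + G = G + 18*G*q)
X(h) = h*(1 + 18*h)
(-108649 + X(-182)) + D(14)*(33 - 201) = (-108649 - 182*(1 + 18*(-182))) + ((⅕)*14*(-44 + 5*14))*(33 - 201) = (-108649 - 182*(1 - 3276)) + ((⅕)*14*(-44 + 70))*(-168) = (-108649 - 182*(-3275)) + ((⅕)*14*26)*(-168) = (-108649 + 596050) + (364/5)*(-168) = 487401 - 61152/5 = 2375853/5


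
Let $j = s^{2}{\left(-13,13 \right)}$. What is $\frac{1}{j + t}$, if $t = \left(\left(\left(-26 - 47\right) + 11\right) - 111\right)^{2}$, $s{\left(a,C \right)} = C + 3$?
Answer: $\frac{1}{30185} \approx 3.3129 \cdot 10^{-5}$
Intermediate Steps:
$s{\left(a,C \right)} = 3 + C$
$j = 256$ ($j = \left(3 + 13\right)^{2} = 16^{2} = 256$)
$t = 29929$ ($t = \left(\left(-73 + 11\right) - 111\right)^{2} = \left(-62 - 111\right)^{2} = \left(-173\right)^{2} = 29929$)
$\frac{1}{j + t} = \frac{1}{256 + 29929} = \frac{1}{30185}$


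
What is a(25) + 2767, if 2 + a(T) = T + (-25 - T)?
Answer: 2740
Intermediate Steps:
a(T) = -27 (a(T) = -2 + (T + (-25 - T)) = -2 - 25 = -27)
a(25) + 2767 = -27 + 2767 = 2740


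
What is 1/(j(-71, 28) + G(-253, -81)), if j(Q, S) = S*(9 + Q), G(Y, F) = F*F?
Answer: 1/4825 ≈ 0.00020725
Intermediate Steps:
G(Y, F) = F²
1/(j(-71, 28) + G(-253, -81)) = 1/(28*(9 - 71) + (-81)²) = 1/(28*(-62) + 6561) = 1/(-1736 + 6561) = 1/4825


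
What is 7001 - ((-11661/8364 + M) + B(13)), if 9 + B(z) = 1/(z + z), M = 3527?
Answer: 126286989/36244 ≈ 3484.4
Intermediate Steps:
B(z) = -9 + 1/(2*z) (B(z) = -9 + 1/(z + z) = -9 + 1/(2*z))
7001 - ((-11661/8364 + M) + B(13)) = 7001 - ((-11661/8364 + 3527) + (-9 + (1/2)/13)) = 7001 - ((-11661*1/8364 + 3527) + (-9 + (1/2)*(1/13))) = 7001 - ((-3887/2788 + 3527) + (-9 + 1/26)) = 7001 - (9829389/2788 - 233/26) = 7001 - 1*127457255/36244 = 7001 - 127457255/36244 = 126286989/36244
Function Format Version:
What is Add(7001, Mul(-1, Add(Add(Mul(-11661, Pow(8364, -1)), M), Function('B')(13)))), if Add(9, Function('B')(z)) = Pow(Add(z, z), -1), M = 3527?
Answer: Rational(126286989, 36244) ≈ 3484.4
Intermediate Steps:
Function('B')(z) = Add(-9, Mul(Rational(1, 2), Pow(z, -1))) (Function('B')(z) = Add(-9, Pow(Add(z, z), -1)) = Add(-9, Pow(Mul(2, z), -1)) = Add(-9, Mul(Rational(1, 2), Pow(z, -1))))
Add(7001, Mul(-1, Add(Add(Mul(-11661, Pow(8364, -1)), M), Function('B')(13)))) = Add(7001, Mul(-1, Add(Add(Mul(-11661, Pow(8364, -1)), 3527), Add(-9, Mul(Rational(1, 2), Pow(13, -1)))))) = Add(7001, Mul(-1, Add(Add(Mul(-11661, Rational(1, 8364)), 3527), Add(-9, Mul(Rational(1, 2), Rational(1, 13)))))) = Add(7001, Mul(-1, Add(Add(Rational(-3887, 2788), 3527), Add(-9, Rational(1, 26))))) = Add(7001, Mul(-1, Add(Rational(9829389, 2788), Rational(-233, 26)))) = Add(7001, Mul(-1, Rational(127457255, 36244))) = Add(7001, Rational(-127457255, 36244)) = Rational(126286989, 36244)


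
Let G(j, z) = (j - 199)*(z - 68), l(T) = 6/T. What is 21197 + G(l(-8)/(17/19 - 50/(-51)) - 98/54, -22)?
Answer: 428517619/10902 ≈ 39306.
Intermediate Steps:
G(j, z) = (-199 + j)*(-68 + z)
21197 + G(l(-8)/(17/19 - 50/(-51)) - 98/54, -22) = 21197 + (13532 - 199*(-22) - 68*((6/(-8))/(17/19 - 50/(-51)) - 98/54) + ((6/(-8))/(17/19 - 50/(-51)) - 98/54)*(-22)) = 21197 + (13532 + 4378 - 68*((6*(-⅛))/(17*(1/19) - 50*(-1/51)) - 98*1/54) + ((6*(-⅛))/(17*(1/19) - 50*(-1/51)) - 98*1/54)*(-22)) = 21197 + (13532 + 4378 - 68*(-3/(4*(17/19 + 50/51)) - 49/27) + (-3/(4*(17/19 + 50/51)) - 49/27)*(-22)) = 21197 + (13532 + 4378 - 68*(-3/(4*1817/969) - 49/27) + (-3/(4*1817/969) - 49/27)*(-22)) = 21197 + (13532 + 4378 - 68*(-¾*969/1817 - 49/27) + (-¾*969/1817 - 49/27)*(-22)) = 21197 + (13532 + 4378 - 68*(-2907/7268 - 49/27) + (-2907/7268 - 49/27)*(-22)) = 21197 + (13532 + 4378 - 68*(-434621/196236) - 434621/196236*(-22)) = 21197 + (13532 + 4378 + 7388557/49059 + 4780831/98118) = 21197 + 197427925/10902 = 428517619/10902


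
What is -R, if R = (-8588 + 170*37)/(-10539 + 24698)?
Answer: 2298/14159 ≈ 0.16230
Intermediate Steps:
R = -2298/14159 (R = (-8588 + 6290)/14159 = -2298*1/14159 = -2298/14159 ≈ -0.16230)
-R = -1*(-2298/14159) = 2298/14159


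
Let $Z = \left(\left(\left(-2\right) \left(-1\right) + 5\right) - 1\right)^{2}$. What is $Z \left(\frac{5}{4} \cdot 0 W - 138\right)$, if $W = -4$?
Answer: $-4968$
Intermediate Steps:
$Z = 36$ ($Z = \left(\left(2 + 5\right) - 1\right)^{2} = \left(7 - 1\right)^{2} = 6^{2} = 36$)
$Z \left(\frac{5}{4} \cdot 0 W - 138\right) = 36 \left(\frac{5}{4} \cdot 0 \left(-4\right) - 138\right) = 36 \left(0 \left(-4\right) - 138\right) = 36 \left(0 - 138\right) = 36 \left(-138\right) = -4968$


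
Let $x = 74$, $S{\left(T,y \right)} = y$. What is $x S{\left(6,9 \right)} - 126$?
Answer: $540$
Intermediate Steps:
$x S{\left(6,9 \right)} - 126 = 74 \cdot 9 - 126 = 666 - 126 = 540$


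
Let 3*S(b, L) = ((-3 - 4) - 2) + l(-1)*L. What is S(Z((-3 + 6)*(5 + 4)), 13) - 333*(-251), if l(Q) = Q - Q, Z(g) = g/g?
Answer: 83580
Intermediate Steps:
Z(g) = 1
l(Q) = 0
S(b, L) = -3 (S(b, L) = (((-3 - 4) - 2) + 0*L)/3 = ((-7 - 2) + 0)/3 = (-9 + 0)/3 = (⅓)*(-9) = -3)
S(Z((-3 + 6)*(5 + 4)), 13) - 333*(-251) = -3 - 333*(-251) = -3 + 83583 = 83580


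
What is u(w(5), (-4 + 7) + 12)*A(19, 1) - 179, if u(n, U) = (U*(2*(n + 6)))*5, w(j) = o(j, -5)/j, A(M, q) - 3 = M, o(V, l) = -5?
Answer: 16321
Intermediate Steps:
A(M, q) = 3 + M
w(j) = -5/j
u(n, U) = 5*U*(12 + 2*n) (u(n, U) = (U*(2*(6 + n)))*5 = (U*(12 + 2*n))*5 = 5*U*(12 + 2*n))
u(w(5), (-4 + 7) + 12)*A(19, 1) - 179 = (10*((-4 + 7) + 12)*(6 - 5/5))*(3 + 19) - 179 = (10*(3 + 12)*(6 - 5*⅕))*22 - 179 = (10*15*(6 - 1))*22 - 179 = (10*15*5)*22 - 179 = 750*22 - 179 = 16500 - 179 = 16321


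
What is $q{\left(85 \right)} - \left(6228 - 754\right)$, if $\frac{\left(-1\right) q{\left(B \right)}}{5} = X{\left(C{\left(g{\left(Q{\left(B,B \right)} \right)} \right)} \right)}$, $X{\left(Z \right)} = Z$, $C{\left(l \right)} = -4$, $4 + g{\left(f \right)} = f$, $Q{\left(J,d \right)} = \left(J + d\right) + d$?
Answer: $-5454$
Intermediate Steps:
$Q{\left(J,d \right)} = J + 2 d$
$g{\left(f \right)} = -4 + f$
$q{\left(B \right)} = 20$ ($q{\left(B \right)} = \left(-5\right) \left(-4\right) = 20$)
$q{\left(85 \right)} - \left(6228 - 754\right) = 20 - \left(6228 - 754\right) = 20 - 5474 = -5454$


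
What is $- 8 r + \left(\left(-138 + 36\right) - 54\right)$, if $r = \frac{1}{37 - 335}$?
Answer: $- \frac{23240}{149} \approx -155.97$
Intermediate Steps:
$r = - \frac{1}{298}$ ($r = \frac{1}{-298} = - \frac{1}{298} \approx -0.0033557$)
$- 8 r + \left(\left(-138 + 36\right) - 54\right) = \left(-8\right) \left(- \frac{1}{298}\right) + \left(\left(-138 + 36\right) - 54\right) = \frac{4}{149} - 156 = - \frac{23240}{149}$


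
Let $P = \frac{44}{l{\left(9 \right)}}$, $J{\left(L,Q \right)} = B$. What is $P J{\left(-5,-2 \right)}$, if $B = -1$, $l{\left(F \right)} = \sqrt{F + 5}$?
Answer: $- \frac{22 \sqrt{14}}{7} \approx -11.759$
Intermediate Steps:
$l{\left(F \right)} = \sqrt{5 + F}$
$J{\left(L,Q \right)} = -1$
$P = \frac{22 \sqrt{14}}{7}$ ($P = \frac{44}{\sqrt{5 + 9}} = \frac{44}{\sqrt{14}} = 44 \frac{\sqrt{14}}{14} = \frac{22 \sqrt{14}}{7} \approx 11.759$)
$P J{\left(-5,-2 \right)} = \frac{22 \sqrt{14}}{7} \left(-1\right) = - \frac{22 \sqrt{14}}{7}$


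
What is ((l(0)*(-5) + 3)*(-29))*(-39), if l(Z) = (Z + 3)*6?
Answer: -98397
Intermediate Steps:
l(Z) = 18 + 6*Z (l(Z) = (3 + Z)*6 = 18 + 6*Z)
((l(0)*(-5) + 3)*(-29))*(-39) = (((18 + 6*0)*(-5) + 3)*(-29))*(-39) = (((18 + 0)*(-5) + 3)*(-29))*(-39) = ((18*(-5) + 3)*(-29))*(-39) = ((-90 + 3)*(-29))*(-39) = -87*(-29)*(-39) = 2523*(-39) = -98397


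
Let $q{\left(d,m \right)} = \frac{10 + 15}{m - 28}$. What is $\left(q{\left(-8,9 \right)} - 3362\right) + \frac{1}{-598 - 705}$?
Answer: $- \frac{83265628}{24757} \approx -3363.3$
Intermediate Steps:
$q{\left(d,m \right)} = \frac{25}{-28 + m}$
$\left(q{\left(-8,9 \right)} - 3362\right) + \frac{1}{-598 - 705} = \left(\frac{25}{-28 + 9} - 3362\right) + \frac{1}{-598 - 705} = \left(\frac{25}{-19} - 3362\right) + \frac{1}{-1303} = \left(25 \left(- \frac{1}{19}\right) - 3362\right) - \frac{1}{1303} = \left(- \frac{25}{19} - 3362\right) - \frac{1}{1303} = - \frac{63903}{19} - \frac{1}{1303} = - \frac{83265628}{24757}$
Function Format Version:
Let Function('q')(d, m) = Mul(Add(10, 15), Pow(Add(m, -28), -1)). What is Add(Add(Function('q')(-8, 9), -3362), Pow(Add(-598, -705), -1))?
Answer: Rational(-83265628, 24757) ≈ -3363.3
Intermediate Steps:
Function('q')(d, m) = Mul(25, Pow(Add(-28, m), -1))
Add(Add(Function('q')(-8, 9), -3362), Pow(Add(-598, -705), -1)) = Add(Add(Mul(25, Pow(Add(-28, 9), -1)), -3362), Pow(Add(-598, -705), -1)) = Add(Add(Mul(25, Pow(-19, -1)), -3362), Pow(-1303, -1)) = Add(Add(Mul(25, Rational(-1, 19)), -3362), Rational(-1, 1303)) = Add(Add(Rational(-25, 19), -3362), Rational(-1, 1303)) = Add(Rational(-63903, 19), Rational(-1, 1303)) = Rational(-83265628, 24757)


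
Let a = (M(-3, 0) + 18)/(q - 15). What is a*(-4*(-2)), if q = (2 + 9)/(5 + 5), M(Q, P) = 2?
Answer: -1600/139 ≈ -11.511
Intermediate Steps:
q = 11/10 ≈ 1.1000
a = -200/139 (a = (2 + 18)/(11/10 - 15) = 20/(-139/10) = 20*(-10/139) = -200/139 ≈ -1.4388)
a*(-4*(-2)) = -(-800)*(-2)/139 = -200/139*8 = -1600/139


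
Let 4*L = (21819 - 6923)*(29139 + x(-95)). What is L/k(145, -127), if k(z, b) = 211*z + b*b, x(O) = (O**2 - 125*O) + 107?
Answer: 46685926/11681 ≈ 3996.7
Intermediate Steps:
x(O) = 107 + O**2 - 125*O
k(z, b) = b**2 + 211*z (k(z, b) = 211*z + b**2 = b**2 + 211*z)
L = 186743704 (L = ((21819 - 6923)*(29139 + (107 + (-95)**2 - 125*(-95))))/4 = (14896*(29139 + (107 + 9025 + 11875)))/4 = (14896*(29139 + 21007))/4 = (14896*50146)/4 = (1/4)*746974816 = 186743704)
L/k(145, -127) = 186743704/((-127)**2 + 211*145) = 186743704/(16129 + 30595) = 186743704/46724 = 186743704*(1/46724) = 46685926/11681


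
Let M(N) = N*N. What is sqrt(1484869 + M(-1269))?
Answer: sqrt(3095230) ≈ 1759.3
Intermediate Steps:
M(N) = N**2
sqrt(1484869 + M(-1269)) = sqrt(1484869 + (-1269)**2) = sqrt(1484869 + 1610361) = sqrt(3095230)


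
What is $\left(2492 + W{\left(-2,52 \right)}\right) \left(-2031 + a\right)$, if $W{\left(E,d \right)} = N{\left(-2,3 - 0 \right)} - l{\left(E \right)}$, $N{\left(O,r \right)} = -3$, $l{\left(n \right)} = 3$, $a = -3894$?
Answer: $-14729550$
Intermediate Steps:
$W{\left(E,d \right)} = -6$ ($W{\left(E,d \right)} = -3 - 3 = -6$)
$\left(2492 + W{\left(-2,52 \right)}\right) \left(-2031 + a\right) = \left(2492 - 6\right) \left(-2031 - 3894\right) = 2486 \left(-5925\right) = -14729550$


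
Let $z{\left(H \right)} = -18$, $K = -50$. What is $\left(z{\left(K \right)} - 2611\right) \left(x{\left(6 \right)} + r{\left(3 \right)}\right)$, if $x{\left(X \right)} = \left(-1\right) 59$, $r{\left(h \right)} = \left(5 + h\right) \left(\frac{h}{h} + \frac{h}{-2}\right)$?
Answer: $165627$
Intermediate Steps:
$r{\left(h \right)} = \left(1 - \frac{h}{2}\right) \left(5 + h\right)$ ($r{\left(h \right)} = \left(5 + h\right) \left(1 + h \left(- \frac{1}{2}\right)\right) = \left(5 + h\right) \left(1 - \frac{h}{2}\right) = \left(1 - \frac{h}{2}\right) \left(5 + h\right)$)
$x{\left(X \right)} = -59$
$\left(z{\left(K \right)} - 2611\right) \left(x{\left(6 \right)} + r{\left(3 \right)}\right) = \left(-18 - 2611\right) \left(-59 - \left(- \frac{1}{2} + \frac{9}{2}\right)\right) = - 2629 \left(-59 - 4\right) = \left(-2629\right) \left(-63\right) = 165627$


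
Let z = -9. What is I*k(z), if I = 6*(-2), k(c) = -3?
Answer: 36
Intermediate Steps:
I = -12
I*k(z) = -12*(-3) = 36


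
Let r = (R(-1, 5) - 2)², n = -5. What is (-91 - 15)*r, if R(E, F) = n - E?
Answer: -3816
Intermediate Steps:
R(E, F) = -5 - E
r = 36 (r = ((-5 - 1*(-1)) - 2)² = ((-5 + 1) - 2)² = (-4 - 2)² = (-6)² = 36)
(-91 - 15)*r = (-91 - 15)*36 = -106*36 = -3816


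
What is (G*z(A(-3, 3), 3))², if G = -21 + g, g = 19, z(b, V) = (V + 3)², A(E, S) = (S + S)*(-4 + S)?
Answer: 5184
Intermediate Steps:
A(E, S) = 2*S*(-4 + S) (A(E, S) = (2*S)*(-4 + S) = 2*S*(-4 + S))
z(b, V) = (3 + V)²
G = -2 (G = -21 + 19 = -2)
(G*z(A(-3, 3), 3))² = (-2*(3 + 3)²)² = (-2*6²)² = (-2*36)² = (-72)² = 5184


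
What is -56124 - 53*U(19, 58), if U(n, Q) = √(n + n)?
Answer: -56124 - 53*√38 ≈ -56451.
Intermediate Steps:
U(n, Q) = √2*√n (U(n, Q) = √(2*n) = √2*√n)
-56124 - 53*U(19, 58) = -56124 - 53*√2*√19 = -56124 - 53*√38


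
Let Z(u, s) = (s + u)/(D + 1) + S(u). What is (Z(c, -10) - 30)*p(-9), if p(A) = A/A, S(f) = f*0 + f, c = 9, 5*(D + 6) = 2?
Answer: -478/23 ≈ -20.783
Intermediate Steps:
D = -28/5 (D = -6 + (⅕)*2 = -6 + ⅖ = -28/5 ≈ -5.6000)
S(f) = f (S(f) = 0 + f = f)
Z(u, s) = -5*s/23 + 18*u/23 (Z(u, s) = (s + u)/(-28/5 + 1) + u = (s + u)/(-23/5) + u = (s + u)*(-5/23) + u = (-5*s/23 - 5*u/23) + u = -5*s/23 + 18*u/23)
p(A) = 1
(Z(c, -10) - 30)*p(-9) = ((-5/23*(-10) + (18/23)*9) - 30)*1 = ((50/23 + 162/23) - 30)*1 = (212/23 - 30)*1 = -478/23*1 = -478/23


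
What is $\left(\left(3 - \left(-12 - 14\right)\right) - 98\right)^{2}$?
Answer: $4761$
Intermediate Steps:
$\left(\left(3 - \left(-12 - 14\right)\right) - 98\right)^{2} = \left(\left(3 - -26\right) - 98\right)^{2} = \left(\left(3 + 26\right) - 98\right)^{2} = \left(29 - 98\right)^{2} = \left(-69\right)^{2} = 4761$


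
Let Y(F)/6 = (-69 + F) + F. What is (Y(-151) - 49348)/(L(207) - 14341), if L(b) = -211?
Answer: 241/68 ≈ 3.5441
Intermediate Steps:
Y(F) = -414 + 12*F (Y(F) = 6*((-69 + F) + F) = 6*(-69 + 2*F) = -414 + 12*F)
(Y(-151) - 49348)/(L(207) - 14341) = ((-414 + 12*(-151)) - 49348)/(-211 - 14341) = ((-414 - 1812) - 49348)/(-14552) = (-2226 - 49348)*(-1/14552) = -51574*(-1/14552) = 241/68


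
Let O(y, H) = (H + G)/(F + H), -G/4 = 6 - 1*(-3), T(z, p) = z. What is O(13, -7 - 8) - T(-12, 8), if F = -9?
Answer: 113/8 ≈ 14.125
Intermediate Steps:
G = -36 (G = -4*(6 - 1*(-3)) = -4*(6 + 3) = -4*9 = -36)
O(y, H) = (-36 + H)/(-9 + H) (O(y, H) = (H - 36)/(-9 + H) = (-36 + H)/(-9 + H))
O(13, -7 - 8) - T(-12, 8) = (-36 + (-7 - 8))/(-9 + (-7 - 8)) - 1*(-12) = (-36 - 15)/(-9 - 15) + 12 = -51/(-24) + 12 = -1/24*(-51) + 12 = 17/8 + 12 = 113/8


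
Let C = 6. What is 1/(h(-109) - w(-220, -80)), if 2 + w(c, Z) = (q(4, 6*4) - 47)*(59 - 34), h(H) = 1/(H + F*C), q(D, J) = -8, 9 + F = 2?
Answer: 151/207926 ≈ 0.00072622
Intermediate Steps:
F = -7 (F = -9 + 2 = -7)
h(H) = 1/(-42 + H) (h(H) = 1/(H - 7*6) = 1/(H - 42) = 1/(-42 + H))
w(c, Z) = -1377 (w(c, Z) = -2 + (-8 - 47)*(59 - 34) = -2 - 55*25 = -2 - 1375 = -1377)
1/(h(-109) - w(-220, -80)) = 1/(1/(-42 - 109) - 1*(-1377)) = 1/(1/(-151) + 1377) = 1/(-1/151 + 1377) = 1/(207926/151) = 151/207926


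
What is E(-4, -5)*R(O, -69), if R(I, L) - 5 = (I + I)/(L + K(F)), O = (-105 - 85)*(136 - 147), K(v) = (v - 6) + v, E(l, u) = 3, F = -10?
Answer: -117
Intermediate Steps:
K(v) = -6 + 2*v (K(v) = (-6 + v) + v = -6 + 2*v)
O = 2090 (O = -190*(-11) = 2090)
R(I, L) = 5 + 2*I/(-26 + L) (R(I, L) = 5 + (I + I)/(L + (-6 + 2*(-10))) = 5 + (2*I)/(L + (-6 - 20)) = 5 + (2*I)/(L - 26) = 5 + (2*I)/(-26 + L) = 5 + 2*I/(-26 + L))
E(-4, -5)*R(O, -69) = 3*((-130 + 2*2090 + 5*(-69))/(-26 - 69)) = 3*((-130 + 4180 - 345)/(-95)) = 3*(-1/95*3705) = 3*(-39) = -117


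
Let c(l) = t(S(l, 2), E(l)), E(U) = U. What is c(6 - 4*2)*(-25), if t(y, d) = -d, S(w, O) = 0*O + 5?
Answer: -50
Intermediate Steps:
S(w, O) = 5 (S(w, O) = 0 + 5 = 5)
c(l) = -l
c(6 - 4*2)*(-25) = -(6 - 4*2)*(-25) = -(6 - 8)*(-25) = -1*(-2)*(-25) = 2*(-25) = -50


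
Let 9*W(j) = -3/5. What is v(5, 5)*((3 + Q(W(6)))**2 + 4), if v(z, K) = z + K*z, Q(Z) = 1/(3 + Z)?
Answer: 440295/968 ≈ 454.85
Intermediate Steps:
W(j) = -1/15 (W(j) = (-3/5)/9 = (-3*1/5)/9 = (1/9)*(-3/5) = -1/15)
v(5, 5)*((3 + Q(W(6)))**2 + 4) = (5*(1 + 5))*((3 + 1/(3 - 1/15))**2 + 4) = (5*6)*((3 + 1/(44/15))**2 + 4) = 30*((3 + 15/44)**2 + 4) = 30*((147/44)**2 + 4) = 30*(21609/1936 + 4) = 30*(29353/1936) = 440295/968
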